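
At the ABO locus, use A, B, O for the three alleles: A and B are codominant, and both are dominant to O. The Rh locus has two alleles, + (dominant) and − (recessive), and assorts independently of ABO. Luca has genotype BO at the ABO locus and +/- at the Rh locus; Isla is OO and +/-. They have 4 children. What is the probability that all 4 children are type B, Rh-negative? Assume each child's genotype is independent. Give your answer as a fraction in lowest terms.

1/4096

ABO cross BO × OO → 1/2 O, 1/2 B.
Rh cross +/- × +/- → 3/4 Rh+, 1/4 Rh-; so P(type B, Rh-negative) = 1/2 × 1/4 = 1/8 per child.
All 4 independent: (1/8)^4 = 1/4096.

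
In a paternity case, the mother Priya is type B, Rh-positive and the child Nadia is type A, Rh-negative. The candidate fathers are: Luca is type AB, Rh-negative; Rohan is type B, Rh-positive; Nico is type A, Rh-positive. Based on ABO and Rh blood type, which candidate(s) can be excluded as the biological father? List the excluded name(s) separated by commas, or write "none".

A candidate is excluded only if no genotype consistent with his phenotype could produce a type A, Rh-negative child with a type B, Rh-positive mother.
Rohan (type B, Rh+): no genotype consistent with that phenotype can produce a type-A Rh- child with a type-B mother.

Rohan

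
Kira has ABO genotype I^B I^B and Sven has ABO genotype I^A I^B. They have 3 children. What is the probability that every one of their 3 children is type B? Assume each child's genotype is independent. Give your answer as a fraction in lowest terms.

1/8

ABO cross I^B I^B × I^A I^B → 1/2 B, 1/2 AB.
So P(type B) = 1/2 per child.
All 3 independent: (1/2)^3 = 1/8.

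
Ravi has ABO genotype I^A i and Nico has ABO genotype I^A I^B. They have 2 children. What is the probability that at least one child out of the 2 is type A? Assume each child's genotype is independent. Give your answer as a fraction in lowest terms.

3/4

ABO cross I^A i × I^A I^B → 1/2 A, 1/4 B, 1/4 AB.
So P(type A) = 1/2 per child.
P(none) = (1/2)^2 = 1/4; P(at least one) = 1 − 1/4 = 3/4.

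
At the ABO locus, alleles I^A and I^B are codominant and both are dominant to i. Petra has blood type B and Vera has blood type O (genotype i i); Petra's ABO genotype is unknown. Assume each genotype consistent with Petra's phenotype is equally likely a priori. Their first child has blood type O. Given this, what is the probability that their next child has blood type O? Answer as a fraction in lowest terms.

Possible genotypes: Petra ∈ {I^B I^B, I^B i}; Vera ∈ {i i}.
Weight each parental genotype pair by prior × P(type-O child):
  I^B i × i i: posterior weight 1; P(next child type O) = 1/2.
Weighted sum = 1/2.

1/2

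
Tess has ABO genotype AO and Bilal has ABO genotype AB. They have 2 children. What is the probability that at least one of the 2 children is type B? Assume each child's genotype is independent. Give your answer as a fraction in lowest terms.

ABO cross AO × AB → 1/2 A, 1/4 B, 1/4 AB.
So P(type B) = 1/4 per child.
P(none) = (3/4)^2 = 9/16; P(at least one) = 1 − 9/16 = 7/16.

7/16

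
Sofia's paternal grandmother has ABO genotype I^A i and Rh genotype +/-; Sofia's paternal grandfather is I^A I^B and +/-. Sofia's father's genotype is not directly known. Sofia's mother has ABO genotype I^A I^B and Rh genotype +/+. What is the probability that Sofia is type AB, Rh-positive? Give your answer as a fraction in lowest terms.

3/8

Sofia's father's ABO genotype from I^A i × I^A I^B: 1/4 I^A I^A, 1/4 I^A I^B, 1/4 I^A i, 1/4 I^B i.
Crossing each possibility with the mother I^A I^B and summing P(type AB): 1/4·1/2 + 1/4·1/2 + 1/4·1/4 + 1/4·1/4 = 3/8.
Similarly for Rh via the father's Rh distribution: P(Rh+) = 1.
Independent loci: 3/8 × 1 = 3/8.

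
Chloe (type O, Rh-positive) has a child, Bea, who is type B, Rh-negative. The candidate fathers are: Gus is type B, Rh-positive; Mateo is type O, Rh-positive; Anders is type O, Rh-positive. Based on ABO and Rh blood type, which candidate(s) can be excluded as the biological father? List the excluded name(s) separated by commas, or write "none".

Mateo, Anders

A candidate is excluded only if no genotype consistent with his phenotype could produce a type B, Rh-negative child with a type O, Rh-positive mother.
Mateo (type O, Rh+): no genotype consistent with that phenotype can produce a type-B Rh- child with a type-O mother.
Anders (type O, Rh+): no genotype consistent with that phenotype can produce a type-B Rh- child with a type-O mother.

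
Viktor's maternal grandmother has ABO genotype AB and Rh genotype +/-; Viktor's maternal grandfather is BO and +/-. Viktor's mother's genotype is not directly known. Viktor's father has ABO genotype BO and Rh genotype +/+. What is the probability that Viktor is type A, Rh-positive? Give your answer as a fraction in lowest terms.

Viktor's mother's ABO genotype from AB × BO: 1/4 AB, 1/4 AO, 1/4 BB, 1/4 BO.
Crossing each possibility with the father BO and summing P(type A): 1/4·1/4 + 1/4·1/4 + 1/4·0 + 1/4·0 = 1/8.
Similarly for Rh via the mother's Rh distribution: P(Rh+) = 1.
Independent loci: 1/8 × 1 = 1/8.

1/8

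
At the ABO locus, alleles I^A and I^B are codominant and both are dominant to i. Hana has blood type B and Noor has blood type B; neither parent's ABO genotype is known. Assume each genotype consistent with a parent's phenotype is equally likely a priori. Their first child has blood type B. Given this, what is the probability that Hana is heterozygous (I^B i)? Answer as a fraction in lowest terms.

7/15

Possible genotypes: Hana ∈ {I^B I^B, I^B i}; Noor ∈ {I^B I^B, I^B i}.
Weight each parental genotype pair by prior × P(type-B child):
  I^B I^B × I^B I^B: posterior weight 4/15.
  I^B I^B × I^B i: posterior weight 4/15.
  I^B i × I^B I^B: posterior weight 4/15.
  I^B i × I^B i: posterior weight 1/5.
Sum the posterior weight over pairs where Hana is I^B i: 7/15.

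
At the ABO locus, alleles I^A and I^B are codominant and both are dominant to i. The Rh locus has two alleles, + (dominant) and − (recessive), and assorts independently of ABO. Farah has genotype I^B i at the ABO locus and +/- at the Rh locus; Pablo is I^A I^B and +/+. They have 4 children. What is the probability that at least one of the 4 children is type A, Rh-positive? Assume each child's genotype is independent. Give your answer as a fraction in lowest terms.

ABO cross I^B i × I^A I^B → 1/4 A, 1/2 B, 1/4 AB.
Rh cross +/- × +/+ → 1 Rh+; so P(type A, Rh-positive) = 1/4 × 1 = 1/4 per child.
P(none) = (3/4)^4 = 81/256; P(at least one) = 1 − 81/256 = 175/256.

175/256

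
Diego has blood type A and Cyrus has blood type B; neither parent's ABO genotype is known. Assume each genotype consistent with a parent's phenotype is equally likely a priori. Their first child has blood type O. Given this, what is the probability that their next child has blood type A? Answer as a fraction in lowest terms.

1/4

Possible genotypes: Diego ∈ {I^A I^A, I^A i}; Cyrus ∈ {I^B I^B, I^B i}.
Weight each parental genotype pair by prior × P(type-O child):
  I^A i × I^B i: posterior weight 1; P(next child type A) = 1/4.
Weighted sum = 1/4.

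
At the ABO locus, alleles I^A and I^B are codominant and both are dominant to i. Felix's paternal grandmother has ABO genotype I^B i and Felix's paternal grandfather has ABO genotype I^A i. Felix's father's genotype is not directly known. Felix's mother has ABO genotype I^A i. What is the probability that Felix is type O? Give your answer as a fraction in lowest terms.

Felix's father's ABO genotype from I^B i × I^A i: 1/4 I^A I^B, 1/4 I^A i, 1/4 I^B i, 1/4 i i.
Crossing each possibility with the mother I^A i and summing P(type O): 1/4·0 + 1/4·1/4 + 1/4·1/4 + 1/4·1/2 = 1/4.

1/4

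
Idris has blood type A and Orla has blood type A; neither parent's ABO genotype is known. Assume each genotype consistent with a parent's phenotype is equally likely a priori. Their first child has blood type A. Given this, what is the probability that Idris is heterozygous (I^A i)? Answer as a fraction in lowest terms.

Possible genotypes: Idris ∈ {I^A I^A, I^A i}; Orla ∈ {I^A I^A, I^A i}.
Weight each parental genotype pair by prior × P(type-A child):
  I^A I^A × I^A I^A: posterior weight 4/15.
  I^A I^A × I^A i: posterior weight 4/15.
  I^A i × I^A I^A: posterior weight 4/15.
  I^A i × I^A i: posterior weight 1/5.
Sum the posterior weight over pairs where Idris is I^A i: 7/15.

7/15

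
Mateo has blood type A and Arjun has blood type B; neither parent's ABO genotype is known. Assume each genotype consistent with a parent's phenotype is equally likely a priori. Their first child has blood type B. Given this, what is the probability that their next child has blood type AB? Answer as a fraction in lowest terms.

Possible genotypes: Mateo ∈ {I^A I^A, I^A i}; Arjun ∈ {I^B I^B, I^B i}.
Weight each parental genotype pair by prior × P(type-B child):
  I^A i × I^B I^B: posterior weight 2/3; P(next child type AB) = 1/2.
  I^A i × I^B i: posterior weight 1/3; P(next child type AB) = 1/4.
Weighted sum = 5/12.

5/12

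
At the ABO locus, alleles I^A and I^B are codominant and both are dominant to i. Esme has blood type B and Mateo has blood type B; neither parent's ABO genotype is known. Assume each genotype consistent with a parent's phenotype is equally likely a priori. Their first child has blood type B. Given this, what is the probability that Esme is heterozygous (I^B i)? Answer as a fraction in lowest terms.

7/15

Possible genotypes: Esme ∈ {I^B I^B, I^B i}; Mateo ∈ {I^B I^B, I^B i}.
Weight each parental genotype pair by prior × P(type-B child):
  I^B I^B × I^B I^B: posterior weight 4/15.
  I^B I^B × I^B i: posterior weight 4/15.
  I^B i × I^B I^B: posterior weight 4/15.
  I^B i × I^B i: posterior weight 1/5.
Sum the posterior weight over pairs where Esme is I^B i: 7/15.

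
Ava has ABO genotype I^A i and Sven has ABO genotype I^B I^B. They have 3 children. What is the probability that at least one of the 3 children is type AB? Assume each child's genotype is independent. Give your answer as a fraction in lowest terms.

7/8

ABO cross I^A i × I^B I^B → 1/2 B, 1/2 AB.
So P(type AB) = 1/2 per child.
P(none) = (1/2)^3 = 1/8; P(at least one) = 1 − 1/8 = 7/8.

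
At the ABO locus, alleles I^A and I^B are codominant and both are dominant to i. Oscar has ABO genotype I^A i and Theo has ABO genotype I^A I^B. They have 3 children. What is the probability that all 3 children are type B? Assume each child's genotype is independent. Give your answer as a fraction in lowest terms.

1/64

ABO cross I^A i × I^A I^B → 1/2 A, 1/4 B, 1/4 AB.
So P(type B) = 1/4 per child.
All 3 independent: (1/4)^3 = 1/64.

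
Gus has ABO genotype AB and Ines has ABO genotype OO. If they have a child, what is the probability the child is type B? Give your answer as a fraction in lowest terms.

1/2

ABO cross AB × OO → offspring phenotypes: 1/2 A, 1/2 B.
So P(type B) = 1/2.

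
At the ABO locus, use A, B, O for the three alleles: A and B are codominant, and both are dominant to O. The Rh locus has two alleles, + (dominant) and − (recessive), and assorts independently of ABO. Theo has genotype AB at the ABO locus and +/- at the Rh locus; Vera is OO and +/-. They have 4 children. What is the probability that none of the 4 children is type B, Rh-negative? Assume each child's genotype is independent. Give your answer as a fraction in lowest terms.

2401/4096

ABO cross AB × OO → 1/2 A, 1/2 B.
Rh cross +/- × +/- → 3/4 Rh+, 1/4 Rh-; so P(type B, Rh-negative) = 1/2 × 1/4 = 1/8 per child.
P(not type B, Rh-negative) = 7/8 for one child; (7/8)^4 = 2401/4096.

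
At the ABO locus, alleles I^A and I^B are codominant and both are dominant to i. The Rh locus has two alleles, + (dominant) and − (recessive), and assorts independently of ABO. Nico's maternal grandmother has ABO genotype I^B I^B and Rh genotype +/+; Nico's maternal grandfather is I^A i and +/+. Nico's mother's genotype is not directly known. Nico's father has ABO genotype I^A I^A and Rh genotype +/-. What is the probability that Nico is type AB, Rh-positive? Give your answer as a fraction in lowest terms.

Nico's mother's ABO genotype from I^B I^B × I^A i: 1/2 I^A I^B, 1/2 I^B i.
Crossing each possibility with the father I^A I^A and summing P(type AB): 1/2·1/2 + 1/2·1/2 = 1/2.
Similarly for Rh via the mother's Rh distribution: P(Rh+) = 1.
Independent loci: 1/2 × 1 = 1/2.

1/2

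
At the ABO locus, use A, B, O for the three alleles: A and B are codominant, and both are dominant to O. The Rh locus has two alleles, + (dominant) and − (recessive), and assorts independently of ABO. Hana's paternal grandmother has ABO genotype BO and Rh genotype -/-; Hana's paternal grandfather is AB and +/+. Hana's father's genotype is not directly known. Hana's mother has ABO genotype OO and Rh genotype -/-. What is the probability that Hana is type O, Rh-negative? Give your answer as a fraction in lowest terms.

1/8

Hana's father's ABO genotype from BO × AB: 1/4 AB, 1/4 AO, 1/4 BB, 1/4 BO.
Crossing each possibility with the mother OO and summing P(type O): 1/4·0 + 1/4·1/2 + 1/4·0 + 1/4·1/2 = 1/4.
Similarly for Rh via the father's Rh distribution: P(Rh-) = 1/2.
Independent loci: 1/4 × 1/2 = 1/8.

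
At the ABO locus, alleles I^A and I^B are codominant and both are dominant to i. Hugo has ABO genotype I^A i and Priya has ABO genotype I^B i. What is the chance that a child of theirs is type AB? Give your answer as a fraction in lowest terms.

ABO cross I^A i × I^B i → offspring phenotypes: 1/4 O, 1/4 A, 1/4 B, 1/4 AB.
So P(type AB) = 1/4.

1/4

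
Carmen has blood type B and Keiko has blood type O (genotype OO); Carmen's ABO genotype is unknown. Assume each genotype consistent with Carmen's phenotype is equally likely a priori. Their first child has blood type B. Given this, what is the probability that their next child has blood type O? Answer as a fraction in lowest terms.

1/6

Possible genotypes: Carmen ∈ {BB, BO}; Keiko ∈ {OO}.
Weight each parental genotype pair by prior × P(type-B child):
  BB × OO: posterior weight 2/3; P(next child type O) = 0.
  BO × OO: posterior weight 1/3; P(next child type O) = 1/2.
Weighted sum = 1/6.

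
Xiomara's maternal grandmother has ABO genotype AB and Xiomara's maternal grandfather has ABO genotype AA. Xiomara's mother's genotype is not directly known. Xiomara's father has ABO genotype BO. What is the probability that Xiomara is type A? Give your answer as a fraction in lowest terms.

Xiomara's mother's ABO genotype from AB × AA: 1/2 AA, 1/2 AB.
Crossing each possibility with the father BO and summing P(type A): 1/2·1/2 + 1/2·1/4 = 3/8.

3/8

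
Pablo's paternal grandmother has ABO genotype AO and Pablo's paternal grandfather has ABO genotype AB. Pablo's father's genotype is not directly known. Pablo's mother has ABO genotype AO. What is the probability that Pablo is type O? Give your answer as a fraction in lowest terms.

1/8

Pablo's father's ABO genotype from AO × AB: 1/4 AA, 1/4 AB, 1/4 AO, 1/4 BO.
Crossing each possibility with the mother AO and summing P(type O): 1/4·0 + 1/4·0 + 1/4·1/4 + 1/4·1/4 = 1/8.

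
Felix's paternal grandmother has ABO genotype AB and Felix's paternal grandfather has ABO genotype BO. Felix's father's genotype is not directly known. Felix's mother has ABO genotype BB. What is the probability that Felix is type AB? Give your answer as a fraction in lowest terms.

Felix's father's ABO genotype from AB × BO: 1/4 AB, 1/4 AO, 1/4 BB, 1/4 BO.
Crossing each possibility with the mother BB and summing P(type AB): 1/4·1/2 + 1/4·1/2 + 1/4·0 + 1/4·0 = 1/4.

1/4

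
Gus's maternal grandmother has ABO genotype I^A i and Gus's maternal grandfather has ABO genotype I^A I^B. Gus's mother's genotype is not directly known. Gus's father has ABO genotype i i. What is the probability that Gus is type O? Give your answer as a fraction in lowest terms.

1/4

Gus's mother's ABO genotype from I^A i × I^A I^B: 1/4 I^A I^A, 1/4 I^A I^B, 1/4 I^A i, 1/4 I^B i.
Crossing each possibility with the father i i and summing P(type O): 1/4·0 + 1/4·0 + 1/4·1/2 + 1/4·1/2 = 1/4.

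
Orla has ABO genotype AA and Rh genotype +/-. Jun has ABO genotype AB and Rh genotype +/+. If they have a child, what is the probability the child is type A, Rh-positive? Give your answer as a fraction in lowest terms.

1/2

ABO cross AA × AB → offspring phenotypes: 1/2 A, 1/2 AB.
Rh cross +/- × +/+ → 1 Rh+.
Independent loci: P(type A, Rh-positive) = 1/2 × 1 = 1/2.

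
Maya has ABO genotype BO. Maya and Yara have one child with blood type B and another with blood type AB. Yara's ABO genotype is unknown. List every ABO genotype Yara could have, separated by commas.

For each candidate genotype of Yara, check whether crossing it with BO can produce every observed child phenotype.
  AA → possible child types {A, AB} ✗
  AB → possible child types {A, B, AB} ✓
  AO → possible child types {O, A, B, AB} ✓
  BB → possible child types {B} ✗
  BO → possible child types {O, B} ✗
  OO → possible child types {O, B} ✗

AB, AO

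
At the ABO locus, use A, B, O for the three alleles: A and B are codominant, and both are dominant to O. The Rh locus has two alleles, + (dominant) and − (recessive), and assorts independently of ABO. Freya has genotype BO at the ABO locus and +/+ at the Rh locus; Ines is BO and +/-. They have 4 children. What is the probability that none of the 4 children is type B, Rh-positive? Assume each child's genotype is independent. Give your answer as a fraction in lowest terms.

ABO cross BO × BO → 1/4 O, 3/4 B.
Rh cross +/+ × +/- → 1 Rh+; so P(type B, Rh-positive) = 3/4 × 1 = 3/4 per child.
P(not type B, Rh-positive) = 1/4 for one child; (1/4)^4 = 1/256.

1/256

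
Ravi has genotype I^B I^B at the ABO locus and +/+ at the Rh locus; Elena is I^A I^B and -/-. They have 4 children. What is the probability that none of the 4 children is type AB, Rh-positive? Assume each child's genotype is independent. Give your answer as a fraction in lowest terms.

ABO cross I^B I^B × I^A I^B → 1/2 B, 1/2 AB.
Rh cross +/+ × -/- → 1 Rh+; so P(type AB, Rh-positive) = 1/2 × 1 = 1/2 per child.
P(not type AB, Rh-positive) = 1/2 for one child; (1/2)^4 = 1/16.

1/16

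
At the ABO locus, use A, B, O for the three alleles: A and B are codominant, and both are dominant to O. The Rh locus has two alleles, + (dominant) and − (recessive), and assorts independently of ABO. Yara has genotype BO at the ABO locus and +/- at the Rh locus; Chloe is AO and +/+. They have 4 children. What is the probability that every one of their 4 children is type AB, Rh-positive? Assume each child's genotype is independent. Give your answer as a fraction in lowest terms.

ABO cross BO × AO → 1/4 O, 1/4 A, 1/4 B, 1/4 AB.
Rh cross +/- × +/+ → 1 Rh+; so P(type AB, Rh-positive) = 1/4 × 1 = 1/4 per child.
All 4 independent: (1/4)^4 = 1/256.

1/256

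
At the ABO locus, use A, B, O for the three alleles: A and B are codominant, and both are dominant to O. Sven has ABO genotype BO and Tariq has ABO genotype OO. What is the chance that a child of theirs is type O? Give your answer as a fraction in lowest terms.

ABO cross BO × OO → offspring phenotypes: 1/2 O, 1/2 B.
So P(type O) = 1/2.

1/2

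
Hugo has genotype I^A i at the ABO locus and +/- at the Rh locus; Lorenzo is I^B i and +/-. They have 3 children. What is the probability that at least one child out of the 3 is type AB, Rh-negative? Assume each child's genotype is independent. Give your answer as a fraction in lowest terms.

ABO cross I^A i × I^B i → 1/4 O, 1/4 A, 1/4 B, 1/4 AB.
Rh cross +/- × +/- → 3/4 Rh+, 1/4 Rh-; so P(type AB, Rh-negative) = 1/4 × 1/4 = 1/16 per child.
P(none) = (15/16)^3 = 3375/4096; P(at least one) = 1 − 3375/4096 = 721/4096.

721/4096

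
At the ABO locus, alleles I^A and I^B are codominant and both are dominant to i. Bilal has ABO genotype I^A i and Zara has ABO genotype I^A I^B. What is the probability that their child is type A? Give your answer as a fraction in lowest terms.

ABO cross I^A i × I^A I^B → offspring phenotypes: 1/2 A, 1/4 B, 1/4 AB.
So P(type A) = 1/2.

1/2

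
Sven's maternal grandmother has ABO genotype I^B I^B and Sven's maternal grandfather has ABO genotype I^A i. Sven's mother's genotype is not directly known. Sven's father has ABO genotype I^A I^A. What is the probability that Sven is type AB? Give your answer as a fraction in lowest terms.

Sven's mother's ABO genotype from I^B I^B × I^A i: 1/2 I^A I^B, 1/2 I^B i.
Crossing each possibility with the father I^A I^A and summing P(type AB): 1/2·1/2 + 1/2·1/2 = 1/2.

1/2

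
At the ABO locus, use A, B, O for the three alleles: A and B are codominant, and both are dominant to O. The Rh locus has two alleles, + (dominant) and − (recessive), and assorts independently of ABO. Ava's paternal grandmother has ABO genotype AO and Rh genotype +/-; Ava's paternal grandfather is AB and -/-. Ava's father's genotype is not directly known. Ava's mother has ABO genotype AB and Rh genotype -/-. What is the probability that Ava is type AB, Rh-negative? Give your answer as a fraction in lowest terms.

Ava's father's ABO genotype from AO × AB: 1/4 AA, 1/4 AB, 1/4 AO, 1/4 BO.
Crossing each possibility with the mother AB and summing P(type AB): 1/4·1/2 + 1/4·1/2 + 1/4·1/4 + 1/4·1/4 = 3/8.
Similarly for Rh via the father's Rh distribution: P(Rh-) = 3/4.
Independent loci: 3/8 × 3/4 = 9/32.

9/32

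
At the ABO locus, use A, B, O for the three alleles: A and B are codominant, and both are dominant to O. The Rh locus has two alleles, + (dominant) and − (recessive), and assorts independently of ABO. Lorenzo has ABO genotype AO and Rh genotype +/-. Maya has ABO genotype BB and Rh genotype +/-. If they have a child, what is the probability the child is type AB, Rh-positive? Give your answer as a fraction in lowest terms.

3/8

ABO cross AO × BB → offspring phenotypes: 1/2 B, 1/2 AB.
Rh cross +/- × +/- → 3/4 Rh+, 1/4 Rh-.
Independent loci: P(type AB, Rh-positive) = 1/2 × 3/4 = 3/8.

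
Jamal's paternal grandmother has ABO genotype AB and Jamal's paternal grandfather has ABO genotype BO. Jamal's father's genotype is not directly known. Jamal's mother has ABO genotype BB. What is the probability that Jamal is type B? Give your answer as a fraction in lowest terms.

3/4

Jamal's father's ABO genotype from AB × BO: 1/4 AB, 1/4 AO, 1/4 BB, 1/4 BO.
Crossing each possibility with the mother BB and summing P(type B): 1/4·1/2 + 1/4·1/2 + 1/4·1 + 1/4·1 = 3/4.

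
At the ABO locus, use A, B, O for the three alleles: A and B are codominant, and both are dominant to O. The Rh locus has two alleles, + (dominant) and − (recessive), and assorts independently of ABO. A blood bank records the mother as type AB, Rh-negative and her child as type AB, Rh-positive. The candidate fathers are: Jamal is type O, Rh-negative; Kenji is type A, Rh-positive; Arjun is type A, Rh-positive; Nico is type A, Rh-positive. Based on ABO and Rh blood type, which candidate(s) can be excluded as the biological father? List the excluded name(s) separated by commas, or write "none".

A candidate is excluded only if no genotype consistent with his phenotype could produce a type AB, Rh-positive child with a type AB, Rh-negative mother.
Jamal (type O, Rh-): no genotype consistent with that phenotype can produce a type-AB Rh+ child with a type-AB mother.

Jamal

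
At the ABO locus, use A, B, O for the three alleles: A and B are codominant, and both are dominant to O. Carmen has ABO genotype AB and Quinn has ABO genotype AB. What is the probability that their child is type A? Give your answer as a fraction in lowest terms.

ABO cross AB × AB → offspring phenotypes: 1/4 A, 1/4 B, 1/2 AB.
So P(type A) = 1/4.

1/4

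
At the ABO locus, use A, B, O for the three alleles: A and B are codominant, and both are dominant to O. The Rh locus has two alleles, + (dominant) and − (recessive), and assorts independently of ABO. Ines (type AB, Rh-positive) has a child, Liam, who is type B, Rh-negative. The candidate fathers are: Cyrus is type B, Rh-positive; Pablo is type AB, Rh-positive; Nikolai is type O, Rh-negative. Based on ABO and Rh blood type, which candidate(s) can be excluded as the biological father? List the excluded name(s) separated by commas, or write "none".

none

A candidate is excluded only if no genotype consistent with his phenotype could produce a type B, Rh-negative child with a type AB, Rh-positive mother.
Every candidate has at least one consistent genotype combination, so none can be excluded.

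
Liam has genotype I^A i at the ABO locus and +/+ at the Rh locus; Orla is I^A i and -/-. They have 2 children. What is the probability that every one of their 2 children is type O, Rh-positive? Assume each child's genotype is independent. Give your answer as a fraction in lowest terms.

1/16

ABO cross I^A i × I^A i → 1/4 O, 3/4 A.
Rh cross +/+ × -/- → 1 Rh+; so P(type O, Rh-positive) = 1/4 × 1 = 1/4 per child.
All 2 independent: (1/4)^2 = 1/16.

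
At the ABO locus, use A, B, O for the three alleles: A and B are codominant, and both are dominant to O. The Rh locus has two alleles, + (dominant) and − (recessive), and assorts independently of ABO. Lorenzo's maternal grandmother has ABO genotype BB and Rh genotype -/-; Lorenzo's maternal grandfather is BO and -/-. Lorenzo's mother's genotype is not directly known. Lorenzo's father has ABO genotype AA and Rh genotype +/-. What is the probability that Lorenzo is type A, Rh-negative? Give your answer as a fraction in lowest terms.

1/8

Lorenzo's mother's ABO genotype from BB × BO: 1/2 BB, 1/2 BO.
Crossing each possibility with the father AA and summing P(type A): 1/2·0 + 1/2·1/2 = 1/4.
Similarly for Rh via the mother's Rh distribution: P(Rh-) = 1/2.
Independent loci: 1/4 × 1/2 = 1/8.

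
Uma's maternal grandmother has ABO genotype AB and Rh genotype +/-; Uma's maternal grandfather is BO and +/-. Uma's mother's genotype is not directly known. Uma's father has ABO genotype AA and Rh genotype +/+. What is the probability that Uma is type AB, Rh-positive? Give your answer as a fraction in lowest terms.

1/2

Uma's mother's ABO genotype from AB × BO: 1/4 AB, 1/4 AO, 1/4 BB, 1/4 BO.
Crossing each possibility with the father AA and summing P(type AB): 1/4·1/2 + 1/4·0 + 1/4·1 + 1/4·1/2 = 1/2.
Similarly for Rh via the mother's Rh distribution: P(Rh+) = 1.
Independent loci: 1/2 × 1 = 1/2.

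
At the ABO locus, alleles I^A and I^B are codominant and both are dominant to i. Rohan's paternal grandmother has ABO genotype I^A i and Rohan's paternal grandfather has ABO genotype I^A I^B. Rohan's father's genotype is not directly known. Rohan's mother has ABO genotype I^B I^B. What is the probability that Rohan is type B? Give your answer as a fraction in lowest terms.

1/2

Rohan's father's ABO genotype from I^A i × I^A I^B: 1/4 I^A I^A, 1/4 I^A I^B, 1/4 I^A i, 1/4 I^B i.
Crossing each possibility with the mother I^B I^B and summing P(type B): 1/4·0 + 1/4·1/2 + 1/4·1/2 + 1/4·1 = 1/2.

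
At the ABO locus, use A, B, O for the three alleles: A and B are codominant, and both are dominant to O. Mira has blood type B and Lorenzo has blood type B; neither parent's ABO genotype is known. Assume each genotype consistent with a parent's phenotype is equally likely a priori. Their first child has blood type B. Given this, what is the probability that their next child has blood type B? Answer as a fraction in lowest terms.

Possible genotypes: Mira ∈ {BB, BO}; Lorenzo ∈ {BB, BO}.
Weight each parental genotype pair by prior × P(type-B child):
  BB × BB: posterior weight 4/15; P(next child type B) = 1.
  BB × BO: posterior weight 4/15; P(next child type B) = 1.
  BO × BB: posterior weight 4/15; P(next child type B) = 1.
  BO × BO: posterior weight 1/5; P(next child type B) = 3/4.
Weighted sum = 19/20.

19/20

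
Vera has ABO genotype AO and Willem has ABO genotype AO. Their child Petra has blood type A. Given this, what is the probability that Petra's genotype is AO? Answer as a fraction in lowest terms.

Cross AO × AO → 1/4 AA, 1/2 AO, 1/4 OO.
Type-A genotypes among offspring: AA (1/4), AO (1/2); total 3/4.
P(AO | type A) = (1/2) / (3/4) = 2/3.

2/3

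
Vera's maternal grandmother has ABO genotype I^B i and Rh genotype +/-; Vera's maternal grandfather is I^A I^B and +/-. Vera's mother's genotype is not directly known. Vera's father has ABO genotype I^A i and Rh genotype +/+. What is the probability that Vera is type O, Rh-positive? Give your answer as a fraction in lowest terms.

1/8

Vera's mother's ABO genotype from I^B i × I^A I^B: 1/4 I^A I^B, 1/4 I^A i, 1/4 I^B I^B, 1/4 I^B i.
Crossing each possibility with the father I^A i and summing P(type O): 1/4·0 + 1/4·1/4 + 1/4·0 + 1/4·1/4 = 1/8.
Similarly for Rh via the mother's Rh distribution: P(Rh+) = 1.
Independent loci: 1/8 × 1 = 1/8.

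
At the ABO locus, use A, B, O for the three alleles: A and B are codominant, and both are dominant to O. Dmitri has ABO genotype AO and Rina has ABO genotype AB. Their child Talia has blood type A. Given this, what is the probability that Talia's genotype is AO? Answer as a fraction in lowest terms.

Cross AO × AB → 1/4 AA, 1/4 AB, 1/4 AO, 1/4 BO.
Type-A genotypes among offspring: AA (1/4), AO (1/4); total 1/2.
P(AO | type A) = (1/4) / (1/2) = 1/2.

1/2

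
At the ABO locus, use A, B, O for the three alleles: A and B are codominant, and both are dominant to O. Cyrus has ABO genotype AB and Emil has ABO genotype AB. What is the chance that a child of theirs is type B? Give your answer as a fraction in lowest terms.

1/4

ABO cross AB × AB → offspring phenotypes: 1/4 A, 1/4 B, 1/2 AB.
So P(type B) = 1/4.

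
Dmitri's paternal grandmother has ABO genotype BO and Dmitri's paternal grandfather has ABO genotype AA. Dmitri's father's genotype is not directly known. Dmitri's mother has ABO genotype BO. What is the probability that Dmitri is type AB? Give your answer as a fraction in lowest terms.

Dmitri's father's ABO genotype from BO × AA: 1/2 AB, 1/2 AO.
Crossing each possibility with the mother BO and summing P(type AB): 1/2·1/4 + 1/2·1/4 = 1/4.

1/4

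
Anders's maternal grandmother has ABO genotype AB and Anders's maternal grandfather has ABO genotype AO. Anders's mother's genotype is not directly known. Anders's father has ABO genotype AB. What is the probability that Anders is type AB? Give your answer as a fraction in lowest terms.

3/8

Anders's mother's ABO genotype from AB × AO: 1/4 AA, 1/4 AB, 1/4 AO, 1/4 BO.
Crossing each possibility with the father AB and summing P(type AB): 1/4·1/2 + 1/4·1/2 + 1/4·1/4 + 1/4·1/4 = 3/8.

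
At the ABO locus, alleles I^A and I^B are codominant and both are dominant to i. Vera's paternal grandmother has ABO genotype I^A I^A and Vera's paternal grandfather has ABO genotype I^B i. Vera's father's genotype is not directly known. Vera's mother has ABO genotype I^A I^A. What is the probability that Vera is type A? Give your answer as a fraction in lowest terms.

3/4

Vera's father's ABO genotype from I^A I^A × I^B i: 1/2 I^A I^B, 1/2 I^A i.
Crossing each possibility with the mother I^A I^A and summing P(type A): 1/2·1/2 + 1/2·1 = 3/4.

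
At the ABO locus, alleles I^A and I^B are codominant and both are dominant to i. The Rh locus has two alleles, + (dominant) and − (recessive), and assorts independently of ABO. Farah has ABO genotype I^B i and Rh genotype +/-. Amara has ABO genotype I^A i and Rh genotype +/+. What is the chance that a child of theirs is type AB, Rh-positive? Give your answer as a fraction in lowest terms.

1/4

ABO cross I^B i × I^A i → offspring phenotypes: 1/4 O, 1/4 A, 1/4 B, 1/4 AB.
Rh cross +/- × +/+ → 1 Rh+.
Independent loci: P(type AB, Rh-positive) = 1/4 × 1 = 1/4.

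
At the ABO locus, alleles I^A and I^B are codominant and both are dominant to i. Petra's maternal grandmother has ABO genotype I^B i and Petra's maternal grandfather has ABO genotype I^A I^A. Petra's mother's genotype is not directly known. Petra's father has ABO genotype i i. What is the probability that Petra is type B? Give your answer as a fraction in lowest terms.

1/4

Petra's mother's ABO genotype from I^B i × I^A I^A: 1/2 I^A I^B, 1/2 I^A i.
Crossing each possibility with the father i i and summing P(type B): 1/2·1/2 + 1/2·0 = 1/4.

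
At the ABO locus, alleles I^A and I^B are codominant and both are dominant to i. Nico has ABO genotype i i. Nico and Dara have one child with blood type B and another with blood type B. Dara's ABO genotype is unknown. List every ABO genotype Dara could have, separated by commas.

I^A I^B, I^B I^B, I^B i

For each candidate genotype of Dara, check whether crossing it with i i can produce every observed child phenotype.
  I^A I^A → possible child types {A} ✗
  I^A I^B → possible child types {A, B} ✓
  I^A i → possible child types {O, A} ✗
  I^B I^B → possible child types {B} ✓
  I^B i → possible child types {O, B} ✓
  i i → possible child types {O} ✗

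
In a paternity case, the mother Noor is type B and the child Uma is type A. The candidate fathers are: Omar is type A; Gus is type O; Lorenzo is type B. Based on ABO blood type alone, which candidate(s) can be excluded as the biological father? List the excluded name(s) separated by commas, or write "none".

A candidate is excluded only if no genotype consistent with his phenotype could produce a type A child with a type B mother.
Gus (type O): no genotype consistent with that phenotype can produce a type-A child with a type-B mother.
Lorenzo (type B): no genotype consistent with that phenotype can produce a type-A child with a type-B mother.

Gus, Lorenzo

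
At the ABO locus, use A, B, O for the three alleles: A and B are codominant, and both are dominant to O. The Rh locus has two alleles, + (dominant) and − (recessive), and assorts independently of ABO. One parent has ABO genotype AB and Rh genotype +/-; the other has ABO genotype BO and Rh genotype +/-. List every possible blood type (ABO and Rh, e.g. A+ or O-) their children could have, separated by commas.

Gametes from AB × BO give offspring ABO genotypes AB, AO, BB, BO, i.e. phenotypes A, B, AB.
Rh cross +/- × +/- → phenotypes Rh+, Rh-.
Combining independently: A+, A-, B+, B-, AB+, AB-.

A+, A-, B+, B-, AB+, AB-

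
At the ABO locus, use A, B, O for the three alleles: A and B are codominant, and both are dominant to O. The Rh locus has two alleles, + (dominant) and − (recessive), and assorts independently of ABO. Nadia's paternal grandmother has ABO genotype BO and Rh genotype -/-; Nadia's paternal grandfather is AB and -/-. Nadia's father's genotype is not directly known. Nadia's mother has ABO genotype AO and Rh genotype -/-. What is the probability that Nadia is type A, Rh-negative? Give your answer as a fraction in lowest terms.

Nadia's father's ABO genotype from BO × AB: 1/4 AB, 1/4 AO, 1/4 BB, 1/4 BO.
Crossing each possibility with the mother AO and summing P(type A): 1/4·1/2 + 1/4·3/4 + 1/4·0 + 1/4·1/4 = 3/8.
Similarly for Rh via the father's Rh distribution: P(Rh-) = 1.
Independent loci: 3/8 × 1 = 3/8.

3/8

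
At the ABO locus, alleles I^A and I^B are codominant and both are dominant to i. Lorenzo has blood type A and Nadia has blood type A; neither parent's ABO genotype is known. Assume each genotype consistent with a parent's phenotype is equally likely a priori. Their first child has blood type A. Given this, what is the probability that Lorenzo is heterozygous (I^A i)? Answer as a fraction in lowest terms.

Possible genotypes: Lorenzo ∈ {I^A I^A, I^A i}; Nadia ∈ {I^A I^A, I^A i}.
Weight each parental genotype pair by prior × P(type-A child):
  I^A I^A × I^A I^A: posterior weight 4/15.
  I^A I^A × I^A i: posterior weight 4/15.
  I^A i × I^A I^A: posterior weight 4/15.
  I^A i × I^A i: posterior weight 1/5.
Sum the posterior weight over pairs where Lorenzo is I^A i: 7/15.

7/15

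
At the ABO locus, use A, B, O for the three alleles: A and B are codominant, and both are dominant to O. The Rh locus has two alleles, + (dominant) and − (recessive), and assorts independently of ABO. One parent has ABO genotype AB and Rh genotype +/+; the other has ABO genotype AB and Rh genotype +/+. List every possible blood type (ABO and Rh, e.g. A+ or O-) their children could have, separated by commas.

A+, B+, AB+

Gametes from AB × AB give offspring ABO genotypes AA, AB, BB, i.e. phenotypes A, B, AB.
Rh cross +/+ × +/+ → phenotypes Rh+.
Combining independently: A+, B+, AB+.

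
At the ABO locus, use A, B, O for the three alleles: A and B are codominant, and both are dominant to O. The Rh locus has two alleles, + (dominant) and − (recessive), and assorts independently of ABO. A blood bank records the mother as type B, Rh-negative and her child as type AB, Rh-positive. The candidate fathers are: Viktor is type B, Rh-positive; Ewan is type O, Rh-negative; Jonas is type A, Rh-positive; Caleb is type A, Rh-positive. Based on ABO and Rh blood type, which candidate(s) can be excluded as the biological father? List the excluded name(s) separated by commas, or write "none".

Viktor, Ewan

A candidate is excluded only if no genotype consistent with his phenotype could produce a type AB, Rh-positive child with a type B, Rh-negative mother.
Viktor (type B, Rh+): no genotype consistent with that phenotype can produce a type-AB Rh+ child with a type-B mother.
Ewan (type O, Rh-): no genotype consistent with that phenotype can produce a type-AB Rh+ child with a type-B mother.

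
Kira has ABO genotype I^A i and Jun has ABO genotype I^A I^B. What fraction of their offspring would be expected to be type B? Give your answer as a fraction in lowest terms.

ABO cross I^A i × I^A I^B → offspring phenotypes: 1/2 A, 1/4 B, 1/4 AB.
So P(type B) = 1/4.

1/4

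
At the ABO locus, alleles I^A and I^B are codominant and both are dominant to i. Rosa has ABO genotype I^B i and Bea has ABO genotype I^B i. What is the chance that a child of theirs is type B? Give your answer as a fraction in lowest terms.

3/4

ABO cross I^B i × I^B i → offspring phenotypes: 1/4 O, 3/4 B.
So P(type B) = 3/4.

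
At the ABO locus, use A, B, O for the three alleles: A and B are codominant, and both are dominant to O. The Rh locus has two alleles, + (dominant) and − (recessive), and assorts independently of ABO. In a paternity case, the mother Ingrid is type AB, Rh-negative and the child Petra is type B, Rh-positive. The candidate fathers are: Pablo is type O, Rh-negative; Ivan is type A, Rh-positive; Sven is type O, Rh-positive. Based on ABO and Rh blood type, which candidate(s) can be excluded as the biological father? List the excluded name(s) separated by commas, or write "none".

Pablo

A candidate is excluded only if no genotype consistent with his phenotype could produce a type B, Rh-positive child with a type AB, Rh-negative mother.
Pablo (type O, Rh-): no genotype consistent with that phenotype can produce a type-B Rh+ child with a type-AB mother.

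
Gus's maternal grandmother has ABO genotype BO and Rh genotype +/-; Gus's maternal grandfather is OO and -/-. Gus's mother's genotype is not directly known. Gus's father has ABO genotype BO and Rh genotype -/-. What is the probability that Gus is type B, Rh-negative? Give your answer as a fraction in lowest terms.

Gus's mother's ABO genotype from BO × OO: 1/2 BO, 1/2 OO.
Crossing each possibility with the father BO and summing P(type B): 1/2·3/4 + 1/2·1/2 = 5/8.
Similarly for Rh via the mother's Rh distribution: P(Rh-) = 3/4.
Independent loci: 5/8 × 3/4 = 15/32.

15/32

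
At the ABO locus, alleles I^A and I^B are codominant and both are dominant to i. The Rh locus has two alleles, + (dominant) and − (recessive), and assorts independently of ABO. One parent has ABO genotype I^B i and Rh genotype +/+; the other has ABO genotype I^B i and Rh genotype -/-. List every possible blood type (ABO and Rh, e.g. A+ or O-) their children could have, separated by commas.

Gametes from I^B i × I^B i give offspring ABO genotypes I^B I^B, I^B i, i i, i.e. phenotypes O, B.
Rh cross +/+ × -/- → phenotypes Rh+.
Combining independently: O+, B+.

O+, B+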